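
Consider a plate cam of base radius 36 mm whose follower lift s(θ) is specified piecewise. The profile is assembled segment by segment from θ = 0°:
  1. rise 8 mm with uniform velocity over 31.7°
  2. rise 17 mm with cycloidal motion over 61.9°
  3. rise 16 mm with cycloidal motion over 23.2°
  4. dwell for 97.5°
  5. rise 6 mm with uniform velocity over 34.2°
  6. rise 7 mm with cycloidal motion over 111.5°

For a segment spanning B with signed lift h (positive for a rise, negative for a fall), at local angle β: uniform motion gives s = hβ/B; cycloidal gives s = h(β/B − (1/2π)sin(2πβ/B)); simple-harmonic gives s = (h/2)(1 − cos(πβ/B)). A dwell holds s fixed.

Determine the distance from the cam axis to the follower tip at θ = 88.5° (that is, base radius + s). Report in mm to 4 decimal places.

seg 1 [0°–31.7°] uniform, h=8: full span → s += 8 → s = 8.0000
seg 2 [31.7°–93.6°] cycloidal, h=17: θ=88.5° here. β=56.8, B=61.9. 17·(0.9176 − sin(2π·0.9176)/(2π)) = 16.9383 → s = 24.9383
radial distance = base radius + s = 36 + 24.9383 = 60.9383

60.9383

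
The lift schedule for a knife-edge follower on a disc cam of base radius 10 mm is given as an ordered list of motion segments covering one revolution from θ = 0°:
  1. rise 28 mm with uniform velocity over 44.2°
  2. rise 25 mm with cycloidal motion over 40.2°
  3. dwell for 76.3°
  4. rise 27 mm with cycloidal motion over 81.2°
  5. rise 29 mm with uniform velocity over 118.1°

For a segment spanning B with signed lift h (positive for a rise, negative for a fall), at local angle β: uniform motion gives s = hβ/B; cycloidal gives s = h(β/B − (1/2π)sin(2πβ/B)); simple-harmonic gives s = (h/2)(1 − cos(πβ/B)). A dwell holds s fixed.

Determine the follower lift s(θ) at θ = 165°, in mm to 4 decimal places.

seg 1 [0°–44.2°] uniform, h=28: full span → s += 28 → s = 28.0000
seg 2 [44.2°–84.4°] cycloidal, h=25: full span → s += 25 → s = 53.0000
seg 3 [84.4°–160.7°] dwell: s stays 53.0000
seg 4 [160.7°–241.9°] cycloidal, h=27: θ=165° here. β=4.3, B=81.2. 27·(0.0530 − sin(2π·0.0530)/(2π)) = 0.0262 → s = 53.0262

53.0262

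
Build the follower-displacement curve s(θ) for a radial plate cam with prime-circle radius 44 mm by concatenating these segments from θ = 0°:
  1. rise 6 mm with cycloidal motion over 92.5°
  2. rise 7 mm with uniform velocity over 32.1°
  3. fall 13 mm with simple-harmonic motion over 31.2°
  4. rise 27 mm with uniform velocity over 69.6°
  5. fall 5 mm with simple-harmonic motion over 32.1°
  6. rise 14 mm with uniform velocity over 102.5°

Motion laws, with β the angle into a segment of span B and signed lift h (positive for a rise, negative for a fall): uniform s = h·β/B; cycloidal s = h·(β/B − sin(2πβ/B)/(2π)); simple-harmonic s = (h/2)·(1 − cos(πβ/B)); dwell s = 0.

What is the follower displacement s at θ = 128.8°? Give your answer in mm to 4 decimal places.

seg 1 [0°–92.5°] cycloidal, h=6: full span → s += 6 → s = 6.0000
seg 2 [92.5°–124.6°] uniform, h=7: full span → s += 7 → s = 13.0000
seg 3 [124.6°–155.8°] simple-harmonic, h=-13: θ=128.8° here. β=4.2, B=31.2. -13/2·(1 − cos(π·0.1346)) = -0.5727 → s = 12.4273

12.4273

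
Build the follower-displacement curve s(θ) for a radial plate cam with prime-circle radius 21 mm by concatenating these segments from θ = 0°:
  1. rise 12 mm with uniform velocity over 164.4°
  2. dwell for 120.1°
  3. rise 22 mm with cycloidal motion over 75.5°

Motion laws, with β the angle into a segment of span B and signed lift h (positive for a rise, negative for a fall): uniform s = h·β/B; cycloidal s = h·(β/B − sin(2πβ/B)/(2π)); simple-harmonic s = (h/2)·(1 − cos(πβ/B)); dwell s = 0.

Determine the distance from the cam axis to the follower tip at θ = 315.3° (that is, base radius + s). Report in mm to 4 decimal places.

seg 1 [0°–164.4°] uniform, h=12: full span → s += 12 → s = 12.0000
seg 2 [164.4°–284.5°] dwell: s stays 12.0000
seg 3 [284.5°–360°] cycloidal, h=22: θ=315.3° here. β=30.8, B=75.5. 22·(0.4079 − sin(2π·0.4079)/(2π)) = 7.0607 → s = 19.0607
radial distance = base radius + s = 21 + 19.0607 = 40.0607

40.0607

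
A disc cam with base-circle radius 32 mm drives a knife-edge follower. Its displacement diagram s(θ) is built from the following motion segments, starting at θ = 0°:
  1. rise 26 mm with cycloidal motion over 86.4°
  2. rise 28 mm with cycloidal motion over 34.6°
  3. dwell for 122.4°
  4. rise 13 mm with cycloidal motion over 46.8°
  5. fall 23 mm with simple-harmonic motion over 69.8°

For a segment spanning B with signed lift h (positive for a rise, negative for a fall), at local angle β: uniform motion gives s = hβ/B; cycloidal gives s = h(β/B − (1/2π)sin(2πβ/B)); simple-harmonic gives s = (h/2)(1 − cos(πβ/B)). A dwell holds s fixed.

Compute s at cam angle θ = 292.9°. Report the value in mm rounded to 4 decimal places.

seg 1 [0°–86.4°] cycloidal, h=26: full span → s += 26 → s = 26.0000
seg 2 [86.4°–121°] cycloidal, h=28: full span → s += 28 → s = 54.0000
seg 3 [121°–243.4°] dwell: s stays 54.0000
seg 4 [243.4°–290.2°] cycloidal, h=13: full span → s += 13 → s = 67.0000
seg 5 [290.2°–360°] simple-harmonic, h=-23: θ=292.9° here. β=2.7, B=69.8. -23/2·(1 − cos(π·0.0387)) = -0.0848 → s = 66.9152

66.9152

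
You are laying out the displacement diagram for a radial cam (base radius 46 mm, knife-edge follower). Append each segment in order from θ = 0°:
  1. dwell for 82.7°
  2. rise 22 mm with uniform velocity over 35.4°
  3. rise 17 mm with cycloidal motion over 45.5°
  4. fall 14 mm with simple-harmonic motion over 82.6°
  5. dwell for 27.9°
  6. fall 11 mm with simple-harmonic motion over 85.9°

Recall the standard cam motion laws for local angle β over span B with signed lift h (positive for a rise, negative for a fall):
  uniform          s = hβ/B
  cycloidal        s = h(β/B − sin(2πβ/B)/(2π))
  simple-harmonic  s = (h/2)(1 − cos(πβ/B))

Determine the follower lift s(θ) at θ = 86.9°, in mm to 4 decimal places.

seg 1 [0°–82.7°] dwell: s stays 0.0000
seg 2 [82.7°–118.1°] uniform, h=22: θ=86.9° here. β=4.2, B=35.4. 22·4.2/35.4 = 2.6102 → s = 2.6102

2.6102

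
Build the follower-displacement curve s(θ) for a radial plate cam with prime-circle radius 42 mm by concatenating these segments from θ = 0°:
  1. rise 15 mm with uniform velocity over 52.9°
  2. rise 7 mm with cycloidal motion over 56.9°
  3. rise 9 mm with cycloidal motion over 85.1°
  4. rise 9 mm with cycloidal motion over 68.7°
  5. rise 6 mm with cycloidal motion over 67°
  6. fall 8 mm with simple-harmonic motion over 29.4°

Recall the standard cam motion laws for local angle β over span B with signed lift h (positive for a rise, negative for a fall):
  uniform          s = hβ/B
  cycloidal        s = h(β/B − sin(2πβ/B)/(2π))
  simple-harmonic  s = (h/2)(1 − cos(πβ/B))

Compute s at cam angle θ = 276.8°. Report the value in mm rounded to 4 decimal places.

seg 1 [0°–52.9°] uniform, h=15: full span → s += 15 → s = 15.0000
seg 2 [52.9°–109.8°] cycloidal, h=7: full span → s += 7 → s = 22.0000
seg 3 [109.8°–194.9°] cycloidal, h=9: full span → s += 9 → s = 31.0000
seg 4 [194.9°–263.6°] cycloidal, h=9: full span → s += 9 → s = 40.0000
seg 5 [263.6°–330.6°] cycloidal, h=6: θ=276.8° here. β=13.2, B=67. 6·(0.1970 − sin(2π·0.1970)/(2π)) = 0.2796 → s = 40.2796

40.2796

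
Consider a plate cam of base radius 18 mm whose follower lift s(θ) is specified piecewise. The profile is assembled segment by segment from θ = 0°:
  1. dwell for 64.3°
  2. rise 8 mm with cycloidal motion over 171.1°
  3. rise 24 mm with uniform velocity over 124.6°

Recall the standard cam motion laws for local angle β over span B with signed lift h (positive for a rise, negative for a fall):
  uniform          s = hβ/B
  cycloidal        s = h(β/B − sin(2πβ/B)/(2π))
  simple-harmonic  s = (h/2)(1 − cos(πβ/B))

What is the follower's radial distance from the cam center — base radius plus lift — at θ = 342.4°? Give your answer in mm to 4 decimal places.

seg 1 [0°–64.3°] dwell: s stays 0.0000
seg 2 [64.3°–235.4°] cycloidal, h=8: full span → s += 8 → s = 8.0000
seg 3 [235.4°–360°] uniform, h=24: θ=342.4° here. β=107, B=124.6. 24·107/124.6 = 20.6100 → s = 28.6100
radial distance = base radius + s = 18 + 28.6100 = 46.6100

46.6100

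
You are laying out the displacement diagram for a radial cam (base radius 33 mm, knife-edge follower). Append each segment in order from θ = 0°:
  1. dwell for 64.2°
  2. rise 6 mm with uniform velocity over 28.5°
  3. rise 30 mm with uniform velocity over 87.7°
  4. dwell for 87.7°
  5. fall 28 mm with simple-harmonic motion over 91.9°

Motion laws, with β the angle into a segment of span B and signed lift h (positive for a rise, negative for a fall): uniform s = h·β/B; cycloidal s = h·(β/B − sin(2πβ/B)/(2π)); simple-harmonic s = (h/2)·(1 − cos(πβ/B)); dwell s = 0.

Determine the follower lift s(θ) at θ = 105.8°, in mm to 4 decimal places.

seg 1 [0°–64.2°] dwell: s stays 0.0000
seg 2 [64.2°–92.7°] uniform, h=6: full span → s += 6 → s = 6.0000
seg 3 [92.7°–180.4°] uniform, h=30: θ=105.8° here. β=13.1, B=87.7. 30·13.1/87.7 = 4.4812 → s = 10.4812

10.4812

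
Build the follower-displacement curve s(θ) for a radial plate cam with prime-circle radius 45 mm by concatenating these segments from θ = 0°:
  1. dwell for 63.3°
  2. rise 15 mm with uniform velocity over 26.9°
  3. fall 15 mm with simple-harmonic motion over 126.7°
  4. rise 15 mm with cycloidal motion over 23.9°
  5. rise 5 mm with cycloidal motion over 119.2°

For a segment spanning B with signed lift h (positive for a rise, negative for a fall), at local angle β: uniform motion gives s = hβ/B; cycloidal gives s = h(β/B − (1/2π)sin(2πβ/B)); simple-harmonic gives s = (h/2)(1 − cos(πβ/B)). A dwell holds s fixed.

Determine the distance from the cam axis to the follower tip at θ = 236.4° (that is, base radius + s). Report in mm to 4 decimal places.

seg 1 [0°–63.3°] dwell: s stays 0.0000
seg 2 [63.3°–90.2°] uniform, h=15: full span → s += 15 → s = 15.0000
seg 3 [90.2°–216.9°] simple-harmonic, h=-15: full span → s += -15 → s = 0.0000
seg 4 [216.9°–240.8°] cycloidal, h=15: θ=236.4° here. β=19.5, B=23.9. 15·(0.8159 − sin(2π·0.8159)/(2π)) = 14.4241 → s = 14.4241
radial distance = base radius + s = 45 + 14.4241 = 59.4241

59.4241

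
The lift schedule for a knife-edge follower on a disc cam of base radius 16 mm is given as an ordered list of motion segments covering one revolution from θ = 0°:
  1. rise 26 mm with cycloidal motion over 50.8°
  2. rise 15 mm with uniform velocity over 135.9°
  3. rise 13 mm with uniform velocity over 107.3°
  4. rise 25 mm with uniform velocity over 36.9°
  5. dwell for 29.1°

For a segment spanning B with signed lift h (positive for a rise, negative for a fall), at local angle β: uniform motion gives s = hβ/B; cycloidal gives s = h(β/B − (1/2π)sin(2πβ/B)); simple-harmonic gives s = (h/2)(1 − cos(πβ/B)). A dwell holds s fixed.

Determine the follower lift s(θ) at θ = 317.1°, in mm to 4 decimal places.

seg 1 [0°–50.8°] cycloidal, h=26: full span → s += 26 → s = 26.0000
seg 2 [50.8°–186.7°] uniform, h=15: full span → s += 15 → s = 41.0000
seg 3 [186.7°–294°] uniform, h=13: full span → s += 13 → s = 54.0000
seg 4 [294°–330.9°] uniform, h=25: θ=317.1° here. β=23.1, B=36.9. 25·23.1/36.9 = 15.6504 → s = 69.6504

69.6504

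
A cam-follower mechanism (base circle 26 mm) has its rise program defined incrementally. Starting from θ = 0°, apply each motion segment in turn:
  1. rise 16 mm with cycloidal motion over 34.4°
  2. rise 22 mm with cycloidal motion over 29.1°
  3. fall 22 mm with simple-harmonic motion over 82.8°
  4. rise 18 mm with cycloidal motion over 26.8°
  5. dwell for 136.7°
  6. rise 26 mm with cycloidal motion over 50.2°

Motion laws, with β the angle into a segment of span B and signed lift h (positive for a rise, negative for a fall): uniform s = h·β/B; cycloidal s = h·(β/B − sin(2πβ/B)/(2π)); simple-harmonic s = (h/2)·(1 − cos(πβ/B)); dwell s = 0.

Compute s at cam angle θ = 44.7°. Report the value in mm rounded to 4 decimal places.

seg 1 [0°–34.4°] cycloidal, h=16: full span → s += 16 → s = 16.0000
seg 2 [34.4°–63.5°] cycloidal, h=22: θ=44.7° here. β=10.3, B=29.1. 22·(0.3540 − sin(2π·0.3540)/(2π)) = 5.0062 → s = 21.0062

21.0062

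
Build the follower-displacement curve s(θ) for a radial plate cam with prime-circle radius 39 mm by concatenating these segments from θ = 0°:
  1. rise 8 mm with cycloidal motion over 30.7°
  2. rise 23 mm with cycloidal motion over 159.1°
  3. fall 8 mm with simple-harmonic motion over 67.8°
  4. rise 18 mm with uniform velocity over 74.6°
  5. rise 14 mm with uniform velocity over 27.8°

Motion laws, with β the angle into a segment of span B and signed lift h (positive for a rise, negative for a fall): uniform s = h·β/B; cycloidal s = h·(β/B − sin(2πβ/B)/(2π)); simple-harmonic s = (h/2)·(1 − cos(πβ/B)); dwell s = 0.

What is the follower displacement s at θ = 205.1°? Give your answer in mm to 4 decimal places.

seg 1 [0°–30.7°] cycloidal, h=8: full span → s += 8 → s = 8.0000
seg 2 [30.7°–189.8°] cycloidal, h=23: full span → s += 23 → s = 31.0000
seg 3 [189.8°–257.6°] simple-harmonic, h=-8: θ=205.1° here. β=15.3, B=67.8. -8/2·(1 − cos(π·0.2257)) = -0.9638 → s = 30.0362

30.0362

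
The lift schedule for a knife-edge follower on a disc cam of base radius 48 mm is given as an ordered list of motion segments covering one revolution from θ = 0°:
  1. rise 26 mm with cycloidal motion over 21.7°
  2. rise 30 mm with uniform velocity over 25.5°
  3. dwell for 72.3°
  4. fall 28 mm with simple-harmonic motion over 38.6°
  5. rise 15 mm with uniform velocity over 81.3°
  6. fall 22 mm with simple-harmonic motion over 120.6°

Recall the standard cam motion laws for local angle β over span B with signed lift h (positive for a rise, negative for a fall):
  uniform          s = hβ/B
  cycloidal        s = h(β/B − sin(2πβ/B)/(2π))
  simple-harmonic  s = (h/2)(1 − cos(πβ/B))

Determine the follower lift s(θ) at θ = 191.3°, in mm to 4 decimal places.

seg 1 [0°–21.7°] cycloidal, h=26: full span → s += 26 → s = 26.0000
seg 2 [21.7°–47.2°] uniform, h=30: full span → s += 30 → s = 56.0000
seg 3 [47.2°–119.5°] dwell: s stays 56.0000
seg 4 [119.5°–158.1°] simple-harmonic, h=-28: full span → s += -28 → s = 28.0000
seg 5 [158.1°–239.4°] uniform, h=15: θ=191.3° here. β=33.2, B=81.3. 15·33.2/81.3 = 6.1255 → s = 34.1255

34.1255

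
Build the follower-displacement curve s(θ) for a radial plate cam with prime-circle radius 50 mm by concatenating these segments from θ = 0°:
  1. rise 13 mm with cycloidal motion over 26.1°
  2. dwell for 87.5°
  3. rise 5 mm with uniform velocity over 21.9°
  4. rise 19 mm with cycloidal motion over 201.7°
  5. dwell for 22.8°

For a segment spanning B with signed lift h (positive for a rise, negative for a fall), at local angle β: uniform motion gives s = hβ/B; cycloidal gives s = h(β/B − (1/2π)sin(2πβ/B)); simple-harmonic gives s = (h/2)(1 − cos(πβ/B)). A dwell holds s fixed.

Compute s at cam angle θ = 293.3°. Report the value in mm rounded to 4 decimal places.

seg 1 [0°–26.1°] cycloidal, h=13: full span → s += 13 → s = 13.0000
seg 2 [26.1°–113.6°] dwell: s stays 13.0000
seg 3 [113.6°–135.5°] uniform, h=5: full span → s += 5 → s = 18.0000
seg 4 [135.5°–337.2°] cycloidal, h=19: θ=293.3° here. β=157.8, B=201.7. 19·(0.7824 − sin(2π·0.7824)/(2π)) = 17.8263 → s = 35.8263

35.8263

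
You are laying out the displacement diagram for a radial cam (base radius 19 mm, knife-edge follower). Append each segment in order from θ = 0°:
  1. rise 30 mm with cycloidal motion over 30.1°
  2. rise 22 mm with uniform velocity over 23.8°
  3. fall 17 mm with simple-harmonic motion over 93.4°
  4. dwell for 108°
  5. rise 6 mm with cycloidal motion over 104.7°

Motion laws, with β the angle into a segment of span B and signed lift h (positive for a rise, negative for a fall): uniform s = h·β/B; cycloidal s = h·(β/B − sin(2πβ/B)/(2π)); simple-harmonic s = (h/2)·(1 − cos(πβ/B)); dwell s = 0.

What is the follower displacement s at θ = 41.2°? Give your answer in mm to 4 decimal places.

seg 1 [0°–30.1°] cycloidal, h=30: full span → s += 30 → s = 30.0000
seg 2 [30.1°–53.9°] uniform, h=22: θ=41.2° here. β=11.1, B=23.8. 22·11.1/23.8 = 10.2605 → s = 40.2605

40.2605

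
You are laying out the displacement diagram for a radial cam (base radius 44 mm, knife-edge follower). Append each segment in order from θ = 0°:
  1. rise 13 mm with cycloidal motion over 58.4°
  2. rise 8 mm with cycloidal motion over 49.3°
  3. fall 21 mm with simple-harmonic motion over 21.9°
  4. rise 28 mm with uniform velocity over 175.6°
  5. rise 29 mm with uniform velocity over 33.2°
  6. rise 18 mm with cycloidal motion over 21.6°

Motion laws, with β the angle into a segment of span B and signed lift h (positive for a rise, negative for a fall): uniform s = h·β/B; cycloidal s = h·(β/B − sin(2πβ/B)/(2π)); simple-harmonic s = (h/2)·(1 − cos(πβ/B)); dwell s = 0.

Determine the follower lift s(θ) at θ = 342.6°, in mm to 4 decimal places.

seg 1 [0°–58.4°] cycloidal, h=13: full span → s += 13 → s = 13.0000
seg 2 [58.4°–107.7°] cycloidal, h=8: full span → s += 8 → s = 21.0000
seg 3 [107.7°–129.6°] simple-harmonic, h=-21: full span → s += -21 → s = 0.0000
seg 4 [129.6°–305.2°] uniform, h=28: full span → s += 28 → s = 28.0000
seg 5 [305.2°–338.4°] uniform, h=29: full span → s += 29 → s = 57.0000
seg 6 [338.4°–360°] cycloidal, h=18: θ=342.6° here. β=4.2, B=21.6. 18·(0.1944 − sin(2π·0.1944)/(2π)) = 0.8080 → s = 57.8080

57.8080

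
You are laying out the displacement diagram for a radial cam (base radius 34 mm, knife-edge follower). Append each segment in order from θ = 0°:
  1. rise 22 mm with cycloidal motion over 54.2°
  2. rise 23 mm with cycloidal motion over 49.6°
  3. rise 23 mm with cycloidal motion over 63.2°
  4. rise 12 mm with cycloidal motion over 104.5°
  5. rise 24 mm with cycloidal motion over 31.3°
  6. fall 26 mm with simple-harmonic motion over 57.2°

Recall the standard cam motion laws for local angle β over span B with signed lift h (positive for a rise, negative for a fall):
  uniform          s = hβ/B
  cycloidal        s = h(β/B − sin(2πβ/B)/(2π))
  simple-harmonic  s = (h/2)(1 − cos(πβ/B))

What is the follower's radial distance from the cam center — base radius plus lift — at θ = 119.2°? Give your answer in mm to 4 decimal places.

seg 1 [0°–54.2°] cycloidal, h=22: full span → s += 22 → s = 22.0000
seg 2 [54.2°–103.8°] cycloidal, h=23: full span → s += 23 → s = 45.0000
seg 3 [103.8°–167°] cycloidal, h=23: θ=119.2° here. β=15.4, B=63.2. 23·(0.2437 − sin(2π·0.2437)/(2π)) = 1.9468 → s = 46.9468
radial distance = base radius + s = 34 + 46.9468 = 80.9468

80.9468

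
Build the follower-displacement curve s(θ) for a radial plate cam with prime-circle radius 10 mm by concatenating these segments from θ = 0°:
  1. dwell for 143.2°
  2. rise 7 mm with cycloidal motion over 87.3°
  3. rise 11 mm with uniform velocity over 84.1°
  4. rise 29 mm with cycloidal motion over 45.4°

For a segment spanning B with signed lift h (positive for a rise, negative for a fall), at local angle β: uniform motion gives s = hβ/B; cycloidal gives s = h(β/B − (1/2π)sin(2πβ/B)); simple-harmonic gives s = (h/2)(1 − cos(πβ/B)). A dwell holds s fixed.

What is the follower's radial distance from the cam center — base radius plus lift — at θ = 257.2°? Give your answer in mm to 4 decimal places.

seg 1 [0°–143.2°] dwell: s stays 0.0000
seg 2 [143.2°–230.5°] cycloidal, h=7: full span → s += 7 → s = 7.0000
seg 3 [230.5°–314.6°] uniform, h=11: θ=257.2° here. β=26.7, B=84.1. 11·26.7/84.1 = 3.4923 → s = 10.4923
radial distance = base radius + s = 10 + 10.4923 = 20.4923

20.4923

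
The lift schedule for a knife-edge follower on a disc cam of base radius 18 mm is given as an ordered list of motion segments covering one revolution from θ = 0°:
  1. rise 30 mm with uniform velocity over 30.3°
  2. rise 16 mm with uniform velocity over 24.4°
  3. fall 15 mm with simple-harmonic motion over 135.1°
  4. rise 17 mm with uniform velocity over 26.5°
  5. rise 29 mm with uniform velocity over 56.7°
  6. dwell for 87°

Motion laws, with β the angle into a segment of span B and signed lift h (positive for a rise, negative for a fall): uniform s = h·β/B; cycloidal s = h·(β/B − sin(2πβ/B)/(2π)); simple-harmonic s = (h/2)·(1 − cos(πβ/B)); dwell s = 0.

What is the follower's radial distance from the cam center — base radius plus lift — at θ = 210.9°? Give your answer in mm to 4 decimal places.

seg 1 [0°–30.3°] uniform, h=30: full span → s += 30 → s = 30.0000
seg 2 [30.3°–54.7°] uniform, h=16: full span → s += 16 → s = 46.0000
seg 3 [54.7°–189.8°] simple-harmonic, h=-15: full span → s += -15 → s = 31.0000
seg 4 [189.8°–216.3°] uniform, h=17: θ=210.9° here. β=21.1, B=26.5. 17·21.1/26.5 = 13.5358 → s = 44.5358
radial distance = base radius + s = 18 + 44.5358 = 62.5358

62.5358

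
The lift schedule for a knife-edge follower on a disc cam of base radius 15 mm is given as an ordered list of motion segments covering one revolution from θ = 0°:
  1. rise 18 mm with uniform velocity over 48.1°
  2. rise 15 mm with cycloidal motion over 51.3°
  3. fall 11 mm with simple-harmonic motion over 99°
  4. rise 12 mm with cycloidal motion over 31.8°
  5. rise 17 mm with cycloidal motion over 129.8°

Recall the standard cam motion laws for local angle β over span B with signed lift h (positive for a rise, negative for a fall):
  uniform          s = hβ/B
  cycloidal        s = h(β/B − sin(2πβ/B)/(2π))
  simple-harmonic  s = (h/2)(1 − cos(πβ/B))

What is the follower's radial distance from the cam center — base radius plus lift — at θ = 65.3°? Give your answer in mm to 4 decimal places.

seg 1 [0°–48.1°] uniform, h=18: full span → s += 18 → s = 18.0000
seg 2 [48.1°–99.4°] cycloidal, h=15: θ=65.3° here. β=17.2, B=51.3. 15·(0.3353 − sin(2π·0.3353)/(2π)) = 2.9765 → s = 20.9765
radial distance = base radius + s = 15 + 20.9765 = 35.9765

35.9765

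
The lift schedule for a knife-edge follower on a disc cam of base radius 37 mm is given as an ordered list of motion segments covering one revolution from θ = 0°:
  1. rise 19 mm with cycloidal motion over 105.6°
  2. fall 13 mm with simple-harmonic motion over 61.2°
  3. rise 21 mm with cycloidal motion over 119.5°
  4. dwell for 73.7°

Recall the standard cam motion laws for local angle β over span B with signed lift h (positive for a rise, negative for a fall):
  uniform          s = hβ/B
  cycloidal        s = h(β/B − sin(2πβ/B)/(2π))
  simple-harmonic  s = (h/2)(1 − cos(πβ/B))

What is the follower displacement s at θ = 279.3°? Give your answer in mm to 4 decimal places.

seg 1 [0°–105.6°] cycloidal, h=19: full span → s += 19 → s = 19.0000
seg 2 [105.6°–166.8°] simple-harmonic, h=-13: full span → s += -13 → s = 6.0000
seg 3 [166.8°–286.3°] cycloidal, h=21: θ=279.3° here. β=112.5, B=119.5. 21·(0.9414 − sin(2π·0.9414)/(2π)) = 20.9724 → s = 26.9724

26.9724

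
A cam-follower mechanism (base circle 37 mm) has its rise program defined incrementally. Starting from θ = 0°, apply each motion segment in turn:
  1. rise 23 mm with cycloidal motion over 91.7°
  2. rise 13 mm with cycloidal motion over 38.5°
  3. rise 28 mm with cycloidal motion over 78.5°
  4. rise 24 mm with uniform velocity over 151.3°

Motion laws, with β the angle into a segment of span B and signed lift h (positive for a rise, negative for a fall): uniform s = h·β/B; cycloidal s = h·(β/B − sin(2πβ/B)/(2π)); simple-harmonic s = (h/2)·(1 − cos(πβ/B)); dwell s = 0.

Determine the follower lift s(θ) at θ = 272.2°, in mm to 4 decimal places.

seg 1 [0°–91.7°] cycloidal, h=23: full span → s += 23 → s = 23.0000
seg 2 [91.7°–130.2°] cycloidal, h=13: full span → s += 13 → s = 36.0000
seg 3 [130.2°–208.7°] cycloidal, h=28: full span → s += 28 → s = 64.0000
seg 4 [208.7°–360°] uniform, h=24: θ=272.2° here. β=63.5, B=151.3. 24·63.5/151.3 = 10.0727 → s = 74.0727

74.0727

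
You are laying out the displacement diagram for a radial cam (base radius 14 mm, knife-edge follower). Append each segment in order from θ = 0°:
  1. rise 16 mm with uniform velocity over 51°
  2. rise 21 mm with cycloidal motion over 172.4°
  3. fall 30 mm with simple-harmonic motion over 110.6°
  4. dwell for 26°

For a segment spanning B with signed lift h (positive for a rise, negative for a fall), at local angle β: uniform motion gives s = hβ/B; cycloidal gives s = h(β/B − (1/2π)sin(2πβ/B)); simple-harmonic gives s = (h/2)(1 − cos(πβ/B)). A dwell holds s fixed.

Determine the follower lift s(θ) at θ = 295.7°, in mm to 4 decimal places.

seg 1 [0°–51°] uniform, h=16: full span → s += 16 → s = 16.0000
seg 2 [51°–223.4°] cycloidal, h=21: full span → s += 21 → s = 37.0000
seg 3 [223.4°–334°] simple-harmonic, h=-30: θ=295.7° here. β=72.3, B=110.6. -30/2·(1 − cos(π·0.6537)) = -21.9650 → s = 15.0350

15.0350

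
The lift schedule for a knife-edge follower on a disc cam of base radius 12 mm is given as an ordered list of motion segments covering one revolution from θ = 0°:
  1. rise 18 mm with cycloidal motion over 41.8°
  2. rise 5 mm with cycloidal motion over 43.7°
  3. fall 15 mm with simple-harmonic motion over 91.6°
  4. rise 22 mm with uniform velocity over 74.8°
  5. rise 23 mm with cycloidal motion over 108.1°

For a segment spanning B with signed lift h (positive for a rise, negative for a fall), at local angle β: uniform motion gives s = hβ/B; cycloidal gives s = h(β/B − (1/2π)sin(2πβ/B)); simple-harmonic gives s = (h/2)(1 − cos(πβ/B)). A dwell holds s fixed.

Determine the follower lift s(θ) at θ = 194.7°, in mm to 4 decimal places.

seg 1 [0°–41.8°] cycloidal, h=18: full span → s += 18 → s = 18.0000
seg 2 [41.8°–85.5°] cycloidal, h=5: full span → s += 5 → s = 23.0000
seg 3 [85.5°–177.1°] simple-harmonic, h=-15: full span → s += -15 → s = 8.0000
seg 4 [177.1°–251.9°] uniform, h=22: θ=194.7° here. β=17.6, B=74.8. 22·17.6/74.8 = 5.1765 → s = 13.1765

13.1765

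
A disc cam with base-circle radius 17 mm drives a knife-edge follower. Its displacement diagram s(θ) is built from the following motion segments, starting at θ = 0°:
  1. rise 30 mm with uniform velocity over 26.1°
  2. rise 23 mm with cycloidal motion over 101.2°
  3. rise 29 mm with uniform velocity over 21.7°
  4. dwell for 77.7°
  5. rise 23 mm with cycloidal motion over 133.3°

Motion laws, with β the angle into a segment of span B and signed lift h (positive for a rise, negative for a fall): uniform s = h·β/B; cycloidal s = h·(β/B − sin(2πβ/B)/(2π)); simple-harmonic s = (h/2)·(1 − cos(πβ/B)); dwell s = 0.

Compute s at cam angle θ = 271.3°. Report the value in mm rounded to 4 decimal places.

seg 1 [0°–26.1°] uniform, h=30: full span → s += 30 → s = 30.0000
seg 2 [26.1°–127.3°] cycloidal, h=23: full span → s += 23 → s = 53.0000
seg 3 [127.3°–149°] uniform, h=29: full span → s += 29 → s = 82.0000
seg 4 [149°–226.7°] dwell: s stays 82.0000
seg 5 [226.7°–360°] cycloidal, h=23: θ=271.3° here. β=44.6, B=133.3. 23·(0.3346 − sin(2π·0.3346)/(2π)) = 4.5398 → s = 86.5398

86.5398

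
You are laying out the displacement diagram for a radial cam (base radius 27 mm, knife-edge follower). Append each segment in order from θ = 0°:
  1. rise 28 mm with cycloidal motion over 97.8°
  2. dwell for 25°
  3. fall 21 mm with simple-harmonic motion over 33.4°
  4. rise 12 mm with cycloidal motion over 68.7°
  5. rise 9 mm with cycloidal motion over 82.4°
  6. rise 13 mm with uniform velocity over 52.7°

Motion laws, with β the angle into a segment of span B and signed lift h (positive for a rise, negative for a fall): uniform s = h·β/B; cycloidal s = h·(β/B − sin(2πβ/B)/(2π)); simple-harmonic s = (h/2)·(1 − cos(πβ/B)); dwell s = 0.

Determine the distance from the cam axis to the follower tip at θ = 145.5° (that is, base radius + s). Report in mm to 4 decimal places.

seg 1 [0°–97.8°] cycloidal, h=28: full span → s += 28 → s = 28.0000
seg 2 [97.8°–122.8°] dwell: s stays 28.0000
seg 3 [122.8°–156.2°] simple-harmonic, h=-21: θ=145.5° here. β=22.7, B=33.4. -21/2·(1 − cos(π·0.6796)) = -16.1162 → s = 11.8838
radial distance = base radius + s = 27 + 11.8838 = 38.8838

38.8838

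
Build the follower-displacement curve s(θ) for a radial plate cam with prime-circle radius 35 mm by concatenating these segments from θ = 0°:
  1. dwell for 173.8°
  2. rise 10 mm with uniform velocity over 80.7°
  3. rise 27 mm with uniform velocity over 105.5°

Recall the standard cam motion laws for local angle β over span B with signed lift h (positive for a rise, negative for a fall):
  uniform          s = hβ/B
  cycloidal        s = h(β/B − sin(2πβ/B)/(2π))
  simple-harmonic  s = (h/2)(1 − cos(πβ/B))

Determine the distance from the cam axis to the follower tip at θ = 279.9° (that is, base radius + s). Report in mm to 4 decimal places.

seg 1 [0°–173.8°] dwell: s stays 0.0000
seg 2 [173.8°–254.5°] uniform, h=10: full span → s += 10 → s = 10.0000
seg 3 [254.5°–360°] uniform, h=27: θ=279.9° here. β=25.4, B=105.5. 27·25.4/105.5 = 6.5005 → s = 16.5005
radial distance = base radius + s = 35 + 16.5005 = 51.5005

51.5005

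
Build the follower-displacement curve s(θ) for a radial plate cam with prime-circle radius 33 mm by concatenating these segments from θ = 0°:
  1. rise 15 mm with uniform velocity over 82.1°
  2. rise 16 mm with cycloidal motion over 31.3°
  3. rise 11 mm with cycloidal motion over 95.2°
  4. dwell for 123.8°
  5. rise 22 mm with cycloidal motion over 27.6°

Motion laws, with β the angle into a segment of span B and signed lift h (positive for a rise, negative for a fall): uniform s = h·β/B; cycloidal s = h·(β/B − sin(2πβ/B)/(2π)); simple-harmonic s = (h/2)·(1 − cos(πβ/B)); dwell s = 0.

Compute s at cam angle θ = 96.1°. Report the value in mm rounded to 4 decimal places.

seg 1 [0°–82.1°] uniform, h=15: full span → s += 15 → s = 15.0000
seg 2 [82.1°–113.4°] cycloidal, h=16: θ=96.1° here. β=14, B=31.3. 16·(0.4473 − sin(2π·0.4473)/(2π)) = 6.3284 → s = 21.3284

21.3284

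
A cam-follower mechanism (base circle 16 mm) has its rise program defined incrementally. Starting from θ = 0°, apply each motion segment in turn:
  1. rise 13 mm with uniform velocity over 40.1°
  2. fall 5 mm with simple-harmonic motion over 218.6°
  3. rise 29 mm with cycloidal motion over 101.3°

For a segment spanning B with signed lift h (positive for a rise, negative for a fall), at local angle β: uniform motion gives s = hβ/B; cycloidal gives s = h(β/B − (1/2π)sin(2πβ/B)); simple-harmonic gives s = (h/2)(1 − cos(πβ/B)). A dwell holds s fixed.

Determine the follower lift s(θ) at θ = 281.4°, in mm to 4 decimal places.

seg 1 [0°–40.1°] uniform, h=13: full span → s += 13 → s = 13.0000
seg 2 [40.1°–258.7°] simple-harmonic, h=-5: full span → s += -5 → s = 8.0000
seg 3 [258.7°–360°] cycloidal, h=29: θ=281.4° here. β=22.7, B=101.3. 29·(0.2241 − sin(2π·0.2241)/(2π)) = 1.9441 → s = 9.9441

9.9441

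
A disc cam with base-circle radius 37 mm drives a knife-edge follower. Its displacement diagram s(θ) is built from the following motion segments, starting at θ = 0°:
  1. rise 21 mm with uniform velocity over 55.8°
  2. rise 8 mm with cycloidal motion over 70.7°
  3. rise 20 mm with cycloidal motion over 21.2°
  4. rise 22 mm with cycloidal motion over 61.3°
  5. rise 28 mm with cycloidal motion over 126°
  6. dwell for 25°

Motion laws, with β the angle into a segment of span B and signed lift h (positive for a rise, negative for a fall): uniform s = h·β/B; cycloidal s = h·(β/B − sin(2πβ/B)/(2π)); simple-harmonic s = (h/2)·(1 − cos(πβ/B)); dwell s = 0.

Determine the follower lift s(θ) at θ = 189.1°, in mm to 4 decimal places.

seg 1 [0°–55.8°] uniform, h=21: full span → s += 21 → s = 21.0000
seg 2 [55.8°–126.5°] cycloidal, h=8: full span → s += 8 → s = 29.0000
seg 3 [126.5°–147.7°] cycloidal, h=20: full span → s += 20 → s = 49.0000
seg 4 [147.7°–209°] cycloidal, h=22: θ=189.1° here. β=41.4, B=61.3. 22·(0.6754 − sin(2π·0.6754)/(2π)) = 17.9815 → s = 66.9815

66.9815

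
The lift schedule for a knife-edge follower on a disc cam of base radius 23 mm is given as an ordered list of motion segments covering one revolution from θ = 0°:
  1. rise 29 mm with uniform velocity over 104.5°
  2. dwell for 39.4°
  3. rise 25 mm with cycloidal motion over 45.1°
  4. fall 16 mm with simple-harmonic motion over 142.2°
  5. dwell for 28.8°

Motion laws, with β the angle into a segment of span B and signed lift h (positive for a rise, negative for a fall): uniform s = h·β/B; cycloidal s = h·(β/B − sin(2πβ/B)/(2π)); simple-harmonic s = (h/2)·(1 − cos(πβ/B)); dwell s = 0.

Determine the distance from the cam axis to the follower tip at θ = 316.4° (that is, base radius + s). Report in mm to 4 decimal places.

seg 1 [0°–104.5°] uniform, h=29: full span → s += 29 → s = 29.0000
seg 2 [104.5°–143.9°] dwell: s stays 29.0000
seg 3 [143.9°–189°] cycloidal, h=25: full span → s += 25 → s = 54.0000
seg 4 [189°–331.2°] simple-harmonic, h=-16: θ=316.4° here. β=127.4, B=142.2. -16/2·(1 − cos(π·0.8959)) = -15.5762 → s = 38.4238
radial distance = base radius + s = 23 + 38.4238 = 61.4238

61.4238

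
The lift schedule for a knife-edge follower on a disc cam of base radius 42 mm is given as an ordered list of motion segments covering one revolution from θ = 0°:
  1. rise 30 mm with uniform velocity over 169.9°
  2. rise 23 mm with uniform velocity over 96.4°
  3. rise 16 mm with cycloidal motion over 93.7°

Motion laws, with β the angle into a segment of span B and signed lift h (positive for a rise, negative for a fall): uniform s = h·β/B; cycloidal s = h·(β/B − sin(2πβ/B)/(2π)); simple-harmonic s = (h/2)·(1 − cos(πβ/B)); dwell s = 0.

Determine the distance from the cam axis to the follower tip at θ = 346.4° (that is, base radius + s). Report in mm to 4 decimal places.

seg 1 [0°–169.9°] uniform, h=30: full span → s += 30 → s = 30.0000
seg 2 [169.9°–266.3°] uniform, h=23: full span → s += 23 → s = 53.0000
seg 3 [266.3°–360°] cycloidal, h=16: θ=346.4° here. β=80.1, B=93.7. 16·(0.8549 − sin(2π·0.8549)/(2π)) = 15.6912 → s = 68.6912
radial distance = base radius + s = 42 + 68.6912 = 110.6912

110.6912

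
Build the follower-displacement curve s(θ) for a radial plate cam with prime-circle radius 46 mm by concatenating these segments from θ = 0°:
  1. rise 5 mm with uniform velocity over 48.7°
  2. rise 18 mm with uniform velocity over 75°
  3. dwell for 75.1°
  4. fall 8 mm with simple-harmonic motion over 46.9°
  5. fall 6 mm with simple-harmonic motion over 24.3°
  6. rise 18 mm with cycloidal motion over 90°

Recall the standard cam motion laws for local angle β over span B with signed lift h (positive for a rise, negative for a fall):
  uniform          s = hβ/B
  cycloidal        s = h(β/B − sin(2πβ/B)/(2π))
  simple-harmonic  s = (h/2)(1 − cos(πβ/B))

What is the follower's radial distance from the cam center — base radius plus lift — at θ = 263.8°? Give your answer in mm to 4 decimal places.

seg 1 [0°–48.7°] uniform, h=5: full span → s += 5 → s = 5.0000
seg 2 [48.7°–123.7°] uniform, h=18: full span → s += 18 → s = 23.0000
seg 3 [123.7°–198.8°] dwell: s stays 23.0000
seg 4 [198.8°–245.7°] simple-harmonic, h=-8: full span → s += -8 → s = 15.0000
seg 5 [245.7°–270°] simple-harmonic, h=-6: θ=263.8° here. β=18.1, B=24.3. -6/2·(1 − cos(π·0.7449)) = -5.0868 → s = 9.9132
radial distance = base radius + s = 46 + 9.9132 = 55.9132

55.9132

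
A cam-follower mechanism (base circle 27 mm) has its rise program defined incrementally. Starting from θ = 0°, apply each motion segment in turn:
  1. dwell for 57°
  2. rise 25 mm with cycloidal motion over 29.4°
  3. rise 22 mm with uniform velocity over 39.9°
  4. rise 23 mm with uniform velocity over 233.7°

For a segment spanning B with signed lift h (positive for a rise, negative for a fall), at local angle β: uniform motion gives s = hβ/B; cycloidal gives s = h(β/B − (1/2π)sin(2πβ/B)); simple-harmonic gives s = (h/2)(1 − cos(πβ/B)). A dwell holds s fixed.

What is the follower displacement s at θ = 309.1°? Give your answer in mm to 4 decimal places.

seg 1 [0°–57°] dwell: s stays 0.0000
seg 2 [57°–86.4°] cycloidal, h=25: full span → s += 25 → s = 25.0000
seg 3 [86.4°–126.3°] uniform, h=22: full span → s += 22 → s = 47.0000
seg 4 [126.3°–360°] uniform, h=23: θ=309.1° here. β=182.8, B=233.7. 23·182.8/233.7 = 17.9906 → s = 64.9906

64.9906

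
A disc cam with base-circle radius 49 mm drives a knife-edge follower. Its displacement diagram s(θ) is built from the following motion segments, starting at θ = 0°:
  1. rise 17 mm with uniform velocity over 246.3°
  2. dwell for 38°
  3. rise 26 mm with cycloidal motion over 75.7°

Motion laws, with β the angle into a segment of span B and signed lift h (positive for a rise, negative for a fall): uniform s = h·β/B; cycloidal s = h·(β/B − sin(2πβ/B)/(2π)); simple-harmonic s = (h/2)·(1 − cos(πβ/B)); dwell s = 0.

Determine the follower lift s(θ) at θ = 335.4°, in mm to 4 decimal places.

seg 1 [0°–246.3°] uniform, h=17: full span → s += 17 → s = 17.0000
seg 2 [246.3°–284.3°] dwell: s stays 17.0000
seg 3 [284.3°–360°] cycloidal, h=26: θ=335.4° here. β=51.1, B=75.7. 26·(0.6750 − sin(2π·0.6750)/(2π)) = 21.2383 → s = 38.2383

38.2383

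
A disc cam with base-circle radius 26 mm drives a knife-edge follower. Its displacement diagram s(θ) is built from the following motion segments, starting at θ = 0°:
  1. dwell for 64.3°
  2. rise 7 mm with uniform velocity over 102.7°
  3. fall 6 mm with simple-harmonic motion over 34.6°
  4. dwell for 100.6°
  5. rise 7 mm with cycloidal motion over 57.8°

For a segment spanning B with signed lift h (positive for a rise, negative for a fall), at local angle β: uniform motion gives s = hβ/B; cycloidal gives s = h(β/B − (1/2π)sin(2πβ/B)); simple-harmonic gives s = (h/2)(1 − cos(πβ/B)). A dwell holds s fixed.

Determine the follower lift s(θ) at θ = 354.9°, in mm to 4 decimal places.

seg 1 [0°–64.3°] dwell: s stays 0.0000
seg 2 [64.3°–167°] uniform, h=7: full span → s += 7 → s = 7.0000
seg 3 [167°–201.6°] simple-harmonic, h=-6: full span → s += -6 → s = 1.0000
seg 4 [201.6°–302.2°] dwell: s stays 1.0000
seg 5 [302.2°–360°] cycloidal, h=7: θ=354.9° here. β=52.7, B=57.8. 7·(0.9118 − sin(2π·0.9118)/(2π)) = 6.9688 → s = 7.9688

7.9688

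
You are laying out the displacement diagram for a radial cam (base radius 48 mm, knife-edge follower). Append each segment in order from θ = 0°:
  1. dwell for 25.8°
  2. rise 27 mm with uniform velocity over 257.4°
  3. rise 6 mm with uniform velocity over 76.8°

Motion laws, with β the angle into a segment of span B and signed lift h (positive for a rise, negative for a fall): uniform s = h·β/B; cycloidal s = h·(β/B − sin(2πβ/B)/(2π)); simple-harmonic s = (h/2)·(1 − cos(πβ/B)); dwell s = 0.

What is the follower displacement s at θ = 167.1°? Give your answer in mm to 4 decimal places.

seg 1 [0°–25.8°] dwell: s stays 0.0000
seg 2 [25.8°–283.2°] uniform, h=27: θ=167.1° here. β=141.3, B=257.4. 27·141.3/257.4 = 14.8217 → s = 14.8217

14.8217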